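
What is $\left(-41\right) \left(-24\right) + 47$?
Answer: $1031$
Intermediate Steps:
$\left(-41\right) \left(-24\right) + 47 = 984 + 47 = 1031$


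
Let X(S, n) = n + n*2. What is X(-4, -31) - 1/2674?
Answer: -248683/2674 ≈ -93.000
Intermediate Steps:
X(S, n) = 3*n (X(S, n) = n + 2*n = 3*n)
X(-4, -31) - 1/2674 = 3*(-31) - 1/2674 = -93 - 1*1/2674 = -93 - 1/2674 = -248683/2674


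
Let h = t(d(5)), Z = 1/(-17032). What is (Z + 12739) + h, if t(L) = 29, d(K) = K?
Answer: 217464575/17032 ≈ 12768.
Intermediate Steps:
Z = -1/17032 ≈ -5.8713e-5
h = 29
(Z + 12739) + h = (-1/17032 + 12739) + 29 = 216970647/17032 + 29 = 217464575/17032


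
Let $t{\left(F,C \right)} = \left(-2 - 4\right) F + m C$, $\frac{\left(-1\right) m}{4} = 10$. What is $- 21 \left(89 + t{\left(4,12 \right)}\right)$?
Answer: $8715$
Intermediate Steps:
$m = -40$ ($m = \left(-4\right) 10 = -40$)
$t{\left(F,C \right)} = - 40 C - 6 F$ ($t{\left(F,C \right)} = \left(-2 - 4\right) F - 40 C = - 6 F - 40 C = - 40 C - 6 F$)
$- 21 \left(89 + t{\left(4,12 \right)}\right) = - 21 \left(89 - 504\right) = \left(-21\right) \left(-415\right) = 8715$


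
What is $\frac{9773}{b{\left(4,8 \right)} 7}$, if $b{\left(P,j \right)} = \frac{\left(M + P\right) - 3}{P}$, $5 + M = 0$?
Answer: $- \frac{9773}{7} \approx -1396.1$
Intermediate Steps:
$M = -5$ ($M = -5 + 0 = -5$)
$b{\left(P,j \right)} = \frac{-8 + P}{P}$ ($b{\left(P,j \right)} = \frac{\left(-5 + P\right) - 3}{P} = \frac{-8 + P}{P}$)
$\frac{9773}{b{\left(4,8 \right)} 7} = \frac{9773}{\frac{-8 + 4}{4} \cdot 7} = \frac{9773}{\frac{1}{4} \left(-4\right) 7} = \frac{9773}{\left(-1\right) 7} = \frac{9773}{-7} = 9773 \left(- \frac{1}{7}\right) = - \frac{9773}{7}$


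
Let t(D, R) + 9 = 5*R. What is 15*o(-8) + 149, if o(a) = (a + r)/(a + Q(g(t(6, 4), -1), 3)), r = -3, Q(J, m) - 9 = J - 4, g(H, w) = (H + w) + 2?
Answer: 392/3 ≈ 130.67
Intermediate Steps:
t(D, R) = -9 + 5*R
g(H, w) = 2 + H + w
Q(J, m) = 5 + J (Q(J, m) = 9 + (J - 4) = 9 + (-4 + J) = 5 + J)
o(a) = (-3 + a)/(17 + a) (o(a) = (a - 3)/(a + (5 + (2 + (-9 + 5*4) - 1))) = (-3 + a)/(a + (5 + (2 + (-9 + 20) - 1))) = (-3 + a)/(a + (5 + (2 + 11 - 1))) = (-3 + a)/(a + (5 + 12)) = (-3 + a)/(a + 17) = (-3 + a)/(17 + a))
15*o(-8) + 149 = 15*((-3 - 8)/(17 - 8)) + 149 = 15*(-11/9) + 149 = -55/3 + 149 = 392/3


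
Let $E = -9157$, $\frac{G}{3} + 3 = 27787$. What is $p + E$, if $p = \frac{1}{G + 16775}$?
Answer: $- \frac{916862938}{100127} \approx -9157.0$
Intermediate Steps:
$G = 83352$ ($G = -9 + 3 \cdot 27787 = -9 + 83361 = 83352$)
$p = \frac{1}{100127}$ ($p = \frac{1}{83352 + 16775} = \frac{1}{100127} \approx 9.9873 \cdot 10^{-6}$)
$p + E = \frac{1}{100127} - 9157 = - \frac{916862938}{100127}$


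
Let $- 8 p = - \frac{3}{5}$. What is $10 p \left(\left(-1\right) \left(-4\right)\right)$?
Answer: $3$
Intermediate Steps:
$p = \frac{3}{40}$ ($p = - \frac{\left(-3\right) \frac{1}{5}}{8} = \left(- \frac{1}{8}\right) \left(- \frac{3}{5}\right) = \frac{3}{40} \approx 0.075$)
$10 p \left(\left(-1\right) \left(-4\right)\right) = 10 \cdot \frac{3}{40} \left(\left(-1\right) \left(-4\right)\right) = \frac{3}{4} \cdot 4 = 3$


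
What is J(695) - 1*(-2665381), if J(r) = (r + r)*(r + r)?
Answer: 4597481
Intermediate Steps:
J(r) = 4*r² (J(r) = (2*r)*(2*r) = 4*r²)
J(695) - 1*(-2665381) = 4*695² - 1*(-2665381) = 4*483025 + 2665381 = 1932100 + 2665381 = 4597481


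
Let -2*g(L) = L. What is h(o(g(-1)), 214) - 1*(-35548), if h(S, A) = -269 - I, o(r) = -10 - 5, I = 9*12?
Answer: 35171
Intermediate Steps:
g(L) = -L/2
I = 108
o(r) = -15
h(S, A) = -377 (h(S, A) = -269 - 1*108 = -269 - 108 = -377)
h(o(g(-1)), 214) - 1*(-35548) = -377 - 1*(-35548) = -377 + 35548 = 35171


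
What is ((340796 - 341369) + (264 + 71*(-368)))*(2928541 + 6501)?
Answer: -77593705354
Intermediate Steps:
((340796 - 341369) + (264 + 71*(-368)))*(2928541 + 6501) = (-573 + (264 - 26128))*2935042 = (-573 - 25864)*2935042 = -26437*2935042 = -77593705354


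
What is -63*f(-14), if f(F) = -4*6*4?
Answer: 6048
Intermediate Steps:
f(F) = -96 (f(F) = -24*4 = -96)
-63*f(-14) = -63*(-96) = 6048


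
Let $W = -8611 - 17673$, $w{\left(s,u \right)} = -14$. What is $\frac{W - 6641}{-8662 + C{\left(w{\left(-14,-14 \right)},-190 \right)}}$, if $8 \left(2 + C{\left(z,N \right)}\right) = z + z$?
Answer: $\frac{13170}{3467} \approx 3.7987$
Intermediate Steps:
$C{\left(z,N \right)} = -2 + \frac{z}{4}$ ($C{\left(z,N \right)} = -2 + \frac{z + z}{8} = -2 + \frac{2 z}{8} = -2 + \frac{z}{4}$)
$W = -26284$ ($W = -8611 - 17673 = -26284$)
$\frac{W - 6641}{-8662 + C{\left(w{\left(-14,-14 \right)},-190 \right)}} = \frac{-26284 - 6641}{-8662 + \left(-2 + \frac{1}{4} \left(-14\right)\right)} = - \frac{32925}{-8662 - \frac{11}{2}} = - \frac{32925}{- \frac{17335}{2}} = \left(-32925\right) \left(- \frac{2}{17335}\right) = \frac{13170}{3467}$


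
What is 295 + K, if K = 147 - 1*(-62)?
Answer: 504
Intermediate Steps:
K = 209 (K = 147 + 62 = 209)
295 + K = 295 + 209 = 504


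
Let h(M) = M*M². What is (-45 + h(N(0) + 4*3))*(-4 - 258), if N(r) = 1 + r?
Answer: -563824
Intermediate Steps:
h(M) = M³
(-45 + h(N(0) + 4*3))*(-4 - 258) = (-45 + ((1 + 0) + 4*3)³)*(-4 - 258) = (-45 + (1 + 12)³)*(-262) = (-45 + 13³)*(-262) = (-45 + 2197)*(-262) = 2152*(-262) = -563824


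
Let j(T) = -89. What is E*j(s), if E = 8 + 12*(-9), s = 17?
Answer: 8900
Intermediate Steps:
E = -100 (E = 8 - 108 = -100)
E*j(s) = -100*(-89) = 8900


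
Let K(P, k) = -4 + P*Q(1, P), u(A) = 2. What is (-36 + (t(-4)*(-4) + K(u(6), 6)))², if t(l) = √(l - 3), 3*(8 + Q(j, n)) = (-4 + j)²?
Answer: 2388 + 400*I*√7 ≈ 2388.0 + 1058.3*I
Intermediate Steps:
Q(j, n) = -8 + (-4 + j)²/3
K(P, k) = -4 - 5*P (K(P, k) = -4 + P*(-8 + (-4 + 1)²/3) = -4 + P*(-8 + (⅓)*(-3)²) = -4 + P*(-8 + (⅓)*9) = -4 + P*(-8 + 3) = -4 + P*(-5) = -4 - 5*P)
t(l) = √(-3 + l)
(-36 + (t(-4)*(-4) + K(u(6), 6)))² = (-36 + (√(-3 - 4)*(-4) + (-4 - 5*2)))² = (-36 + (√(-7)*(-4) + (-4 - 10)))² = (-36 + ((I*√7)*(-4) - 14))² = (-36 + (-4*I*√7 - 14))² = (-36 + (-14 - 4*I*√7))² = (-50 - 4*I*√7)²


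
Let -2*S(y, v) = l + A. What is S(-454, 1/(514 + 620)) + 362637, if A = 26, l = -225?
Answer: 725473/2 ≈ 3.6274e+5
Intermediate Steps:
S(y, v) = 199/2 (S(y, v) = -(-225 + 26)/2 = -½*(-199) = 199/2)
S(-454, 1/(514 + 620)) + 362637 = 199/2 + 362637 = 725473/2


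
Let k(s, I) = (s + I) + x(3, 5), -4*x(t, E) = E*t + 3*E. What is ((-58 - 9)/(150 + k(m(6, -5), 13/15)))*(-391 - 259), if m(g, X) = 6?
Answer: 1306500/4481 ≈ 291.56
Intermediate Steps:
x(t, E) = -3*E/4 - E*t/4 (x(t, E) = -(E*t + 3*E)/4 = -(3*E + E*t)/4 = -3*E/4 - E*t/4)
k(s, I) = -15/2 + I + s (k(s, I) = (s + I) - ¼*5*(3 + 3) = (I + s) - ¼*5*6 = (I + s) - 15/2 = -15/2 + I + s)
((-58 - 9)/(150 + k(m(6, -5), 13/15)))*(-391 - 259) = ((-58 - 9)/(150 + (-15/2 + 13/15 + 6)))*(-391 - 259) = -67/(150 + (-15/2 + 13*(1/15) + 6))*(-650) = -67/(150 + (-15/2 + 13/15 + 6))*(-650) = -67/(150 - 19/30)*(-650) = -67/4481/30*(-650) = -67*30/4481*(-650) = -2010/4481*(-650) = 1306500/4481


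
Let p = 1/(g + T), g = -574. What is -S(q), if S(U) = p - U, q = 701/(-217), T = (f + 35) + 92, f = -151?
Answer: -418981/129766 ≈ -3.2287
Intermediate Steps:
T = -24 (T = (-151 + 35) + 92 = -116 + 92 = -24)
q = -701/217 (q = 701*(-1/217) = -701/217 ≈ -3.2304)
p = -1/598 (p = 1/(-574 - 24) = 1/(-598) = -1/598 ≈ -0.0016722)
S(U) = -1/598 - U
-S(q) = -(-1/598 - 1*(-701/217)) = -(-1/598 + 701/217) = -1*418981/129766 = -418981/129766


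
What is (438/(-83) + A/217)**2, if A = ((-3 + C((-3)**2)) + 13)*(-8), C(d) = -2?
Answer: 10071728164/324396121 ≈ 31.048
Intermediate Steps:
A = -64 (A = ((-3 - 2) + 13)*(-8) = (-5 + 13)*(-8) = 8*(-8) = -64)
(438/(-83) + A/217)**2 = (438/(-83) - 64/217)**2 = (438*(-1/83) - 64*1/217)**2 = (-438/83 - 64/217)**2 = (-100358/18011)**2 = 10071728164/324396121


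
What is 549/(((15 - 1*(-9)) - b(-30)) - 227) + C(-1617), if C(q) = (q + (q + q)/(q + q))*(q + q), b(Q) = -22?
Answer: 945931515/181 ≈ 5.2261e+6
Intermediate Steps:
C(q) = 2*q*(1 + q) (C(q) = (q + (2*q)/((2*q)))*(2*q) = (q + (2*q)*(1/(2*q)))*(2*q) = (q + 1)*(2*q) = (1 + q)*(2*q) = 2*q*(1 + q))
549/(((15 - 1*(-9)) - b(-30)) - 227) + C(-1617) = 549/(((15 - 1*(-9)) - 1*(-22)) - 227) + 2*(-1617)*(1 - 1617) = 549/(((15 + 9) + 22) - 227) + 2*(-1617)*(-1616) = 549/((24 + 22) - 227) + 5226144 = 549/(46 - 227) + 5226144 = 549/(-181) + 5226144 = 549*(-1/181) + 5226144 = -549/181 + 5226144 = 945931515/181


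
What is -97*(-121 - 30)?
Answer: 14647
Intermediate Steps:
-97*(-121 - 30) = -97*(-151) = 14647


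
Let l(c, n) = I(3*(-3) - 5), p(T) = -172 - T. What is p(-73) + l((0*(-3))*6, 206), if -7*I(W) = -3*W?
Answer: -105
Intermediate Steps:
I(W) = 3*W/7 (I(W) = -(-3)*W/7 = 3*W/7)
l(c, n) = -6 (l(c, n) = 3*(3*(-3) - 5)/7 = 3*(-9 - 5)/7 = (3/7)*(-14) = -6)
p(-73) + l((0*(-3))*6, 206) = (-172 - 1*(-73)) - 6 = (-172 + 73) - 6 = -99 - 6 = -105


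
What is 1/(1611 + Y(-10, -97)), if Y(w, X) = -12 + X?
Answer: 1/1502 ≈ 0.00066578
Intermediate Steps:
1/(1611 + Y(-10, -97)) = 1/(1611 + (-12 - 97)) = 1/(1611 - 109) = 1/1502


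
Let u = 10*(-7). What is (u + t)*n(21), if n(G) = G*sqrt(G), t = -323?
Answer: -8253*sqrt(21) ≈ -37820.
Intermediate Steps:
n(G) = G**(3/2)
u = -70
(u + t)*n(21) = (-70 - 323)*21**(3/2) = -8253*sqrt(21)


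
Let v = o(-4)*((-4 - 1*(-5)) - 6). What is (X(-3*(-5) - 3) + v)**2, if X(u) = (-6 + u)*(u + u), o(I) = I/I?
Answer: 19321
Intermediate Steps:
o(I) = 1
X(u) = 2*u*(-6 + u) (X(u) = (-6 + u)*(2*u) = 2*u*(-6 + u))
v = -5 (v = 1*((-4 - 1*(-5)) - 6) = 1*((-4 + 5) - 6) = 1*(1 - 6) = 1*(-5) = -5)
(X(-3*(-5) - 3) + v)**2 = (2*(-3*(-5) - 3)*(-6 + (-3*(-5) - 3)) - 5)**2 = (2*(15 - 3)*(-6 + (15 - 3)) - 5)**2 = (2*12*(-6 + 12) - 5)**2 = (2*12*6 - 5)**2 = (144 - 5)**2 = 139**2 = 19321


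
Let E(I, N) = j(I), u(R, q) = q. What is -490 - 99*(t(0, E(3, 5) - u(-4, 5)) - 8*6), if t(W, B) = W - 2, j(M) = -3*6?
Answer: 4460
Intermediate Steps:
j(M) = -18
E(I, N) = -18
t(W, B) = -2 + W
-490 - 99*(t(0, E(3, 5) - u(-4, 5)) - 8*6) = -490 - 99*((-2 + 0) - 8*6) = -490 - 99*(-2 - 48) = -490 - 99*(-50) = -490 + 4950 = 4460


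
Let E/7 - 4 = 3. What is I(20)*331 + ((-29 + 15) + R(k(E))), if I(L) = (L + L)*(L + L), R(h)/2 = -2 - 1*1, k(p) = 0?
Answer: 529580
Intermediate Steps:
E = 49 (E = 28 + 7*3 = 28 + 21 = 49)
R(h) = -6 (R(h) = 2*(-2 - 1*1) = 2*(-2 - 1) = 2*(-3) = -6)
I(L) = 4*L² (I(L) = (2*L)*(2*L) = 4*L²)
I(20)*331 + ((-29 + 15) + R(k(E))) = (4*20²)*331 + ((-29 + 15) - 6) = (4*400)*331 + (-14 - 6) = 1600*331 - 20 = 529600 - 20 = 529580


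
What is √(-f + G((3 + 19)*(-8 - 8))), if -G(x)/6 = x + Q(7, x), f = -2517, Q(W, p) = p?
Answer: 3*√749 ≈ 82.104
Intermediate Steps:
G(x) = -12*x (G(x) = -6*(x + x) = -12*x)
√(-f + G((3 + 19)*(-8 - 8))) = √(-1*(-2517) - 12*(3 + 19)*(-8 - 8)) = √(2517 - 264*(-16)) = √(2517 - 12*(-352)) = √(2517 + 4224) = √6741 = 3*√749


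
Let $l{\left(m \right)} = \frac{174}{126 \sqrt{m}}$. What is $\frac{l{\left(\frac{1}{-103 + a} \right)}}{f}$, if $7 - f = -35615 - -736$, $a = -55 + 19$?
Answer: $- \frac{29 i \sqrt{139}}{732606} \approx - 0.0004667 i$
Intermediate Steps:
$a = -36$
$f = 34886$ ($f = 7 - \left(-35615 - -736\right) = 7 - \left(-35615 + \left(-12377 + 13113\right)\right) = 7 - \left(-35615 + 736\right) = 7 - -34879 = 7 + 34879 = 34886$)
$l{\left(m \right)} = \frac{29}{21 \sqrt{m}}$ ($l{\left(m \right)} = 174 \frac{1}{126 \sqrt{m}} = \frac{29}{21 \sqrt{m}}$)
$\frac{l{\left(\frac{1}{-103 + a} \right)}}{f} = \frac{\frac{29}{21} \frac{1}{\sqrt{\frac{1}{-103 - 36}}}}{34886} = \frac{29}{21 \frac{i \sqrt{139}}{139}} \cdot \frac{1}{34886} = \frac{29 \left(- i \sqrt{139}\right)}{21} \cdot \frac{1}{34886} = - \frac{29 i \sqrt{139}}{21} \cdot \frac{1}{34886} = - \frac{29 i \sqrt{139}}{732606}$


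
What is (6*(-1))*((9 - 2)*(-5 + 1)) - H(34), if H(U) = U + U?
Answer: 100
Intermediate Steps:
H(U) = 2*U
(6*(-1))*((9 - 2)*(-5 + 1)) - H(34) = (6*(-1))*((9 - 2)*(-5 + 1)) - 2*34 = -42*(-4) - 1*68 = -6*(-28) - 68 = 168 - 68 = 100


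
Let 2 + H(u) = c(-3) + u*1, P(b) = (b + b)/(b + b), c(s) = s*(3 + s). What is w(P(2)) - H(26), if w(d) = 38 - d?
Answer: 13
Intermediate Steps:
P(b) = 1 (P(b) = (2*b)/((2*b)) = (2*b)*(1/(2*b)) = 1)
H(u) = -2 + u (H(u) = -2 + (-3*(3 - 3) + u*1) = -2 + (-3*0 + u) = -2 + (0 + u) = -2 + u)
w(P(2)) - H(26) = (38 - 1*1) - (-2 + 26) = (38 - 1) - 1*24 = 37 - 24 = 13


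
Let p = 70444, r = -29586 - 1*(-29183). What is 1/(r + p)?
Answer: 1/70041 ≈ 1.4277e-5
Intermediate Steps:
r = -403 (r = -29586 + 29183 = -403)
1/(r + p) = 1/(-403 + 70444) = 1/70041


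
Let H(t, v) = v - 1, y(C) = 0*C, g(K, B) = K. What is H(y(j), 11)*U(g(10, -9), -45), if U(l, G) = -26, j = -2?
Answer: -260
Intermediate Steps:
y(C) = 0
H(t, v) = -1 + v
H(y(j), 11)*U(g(10, -9), -45) = (-1 + 11)*(-26) = 10*(-26) = -260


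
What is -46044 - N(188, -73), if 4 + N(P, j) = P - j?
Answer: -46301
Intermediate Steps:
N(P, j) = -4 + P - j (N(P, j) = -4 + (P - j) = -4 + P - j)
-46044 - N(188, -73) = -46044 - (-4 + 188 - 1*(-73)) = -46044 - (-4 + 188 + 73) = -46044 - 1*257 = -46044 - 257 = -46301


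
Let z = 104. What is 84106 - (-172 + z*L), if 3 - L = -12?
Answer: 82718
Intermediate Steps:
L = 15 (L = 3 - 1*(-12) = 3 + 12 = 15)
84106 - (-172 + z*L) = 84106 - (-172 + 104*15) = 84106 - (-172 + 1560) = 84106 - 1*1388 = 84106 - 1388 = 82718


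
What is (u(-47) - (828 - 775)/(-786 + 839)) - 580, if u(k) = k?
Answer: -628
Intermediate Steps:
(u(-47) - (828 - 775)/(-786 + 839)) - 580 = (-47 - (828 - 775)/(-786 + 839)) - 580 = (-47 - 53/53) - 580 = (-47 - 1*1) - 580 = (-47 - 1) - 580 = -48 - 580 = -628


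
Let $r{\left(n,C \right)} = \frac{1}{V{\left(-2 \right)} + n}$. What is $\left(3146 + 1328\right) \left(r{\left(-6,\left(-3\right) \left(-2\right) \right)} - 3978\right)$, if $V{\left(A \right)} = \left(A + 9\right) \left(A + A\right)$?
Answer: $- \frac{302560961}{17} \approx -1.7798 \cdot 10^{7}$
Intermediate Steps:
$V{\left(A \right)} = 2 A \left(9 + A\right)$ ($V{\left(A \right)} = \left(9 + A\right) 2 A = 2 A \left(9 + A\right)$)
$r{\left(n,C \right)} = \frac{1}{-28 + n}$ ($r{\left(n,C \right)} = \frac{1}{2 \left(-2\right) \left(9 - 2\right) + n} = \frac{1}{2 \left(-2\right) 7 + n} = \frac{1}{-28 + n}$)
$\left(3146 + 1328\right) \left(r{\left(-6,\left(-3\right) \left(-2\right) \right)} - 3978\right) = \left(3146 + 1328\right) \left(\frac{1}{-28 - 6} - 3978\right) = 4474 \left(\frac{1}{-34} - 3978\right) = 4474 \left(- \frac{1}{34} - 3978\right) = 4474 \left(- \frac{135253}{34}\right) = - \frac{302560961}{17}$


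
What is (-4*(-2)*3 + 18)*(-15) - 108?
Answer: -738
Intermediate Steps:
(-4*(-2)*3 + 18)*(-15) - 108 = (8*3 + 18)*(-15) - 108 = (24 + 18)*(-15) - 108 = 42*(-15) - 108 = -630 - 108 = -738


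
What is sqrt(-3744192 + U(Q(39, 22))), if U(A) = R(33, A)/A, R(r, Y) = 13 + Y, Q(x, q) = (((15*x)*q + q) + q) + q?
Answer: I*sqrt(3196700414358)/924 ≈ 1935.0*I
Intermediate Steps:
Q(x, q) = 3*q + 15*q*x (Q(x, q) = ((15*q*x + q) + q) + q = ((q + 15*q*x) + q) + q = (2*q + 15*q*x) + q = 3*q + 15*q*x)
U(A) = (13 + A)/A
sqrt(-3744192 + U(Q(39, 22))) = sqrt(-3744192 + (13 + 3*22*(1 + 5*39))/((3*22*(1 + 5*39)))) = sqrt(-3744192 + (13 + 3*22*(1 + 195))/((3*22*(1 + 195)))) = sqrt(-3744192 + (13 + 3*22*196)/((3*22*196))) = sqrt(-3744192 + (13 + 12936)/12936) = sqrt(-3744192 + (1/12936)*12949) = sqrt(-3744192 + 12949/12936) = sqrt(-48434854763/12936) = I*sqrt(3196700414358)/924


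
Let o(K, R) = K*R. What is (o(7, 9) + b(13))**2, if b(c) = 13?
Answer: 5776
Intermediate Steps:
(o(7, 9) + b(13))**2 = (7*9 + 13)**2 = (63 + 13)**2 = 76**2 = 5776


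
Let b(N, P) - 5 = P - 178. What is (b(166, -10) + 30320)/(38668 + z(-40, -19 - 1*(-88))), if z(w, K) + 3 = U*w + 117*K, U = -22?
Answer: 30137/47618 ≈ 0.63289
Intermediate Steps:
z(w, K) = -3 - 22*w + 117*K (z(w, K) = -3 + (-22*w + 117*K) = -3 - 22*w + 117*K)
b(N, P) = -173 + P (b(N, P) = 5 + (P - 178) = 5 + (-178 + P) = -173 + P)
(b(166, -10) + 30320)/(38668 + z(-40, -19 - 1*(-88))) = ((-173 - 10) + 30320)/(38668 + (-3 - 22*(-40) + 117*(-19 - 1*(-88)))) = (-183 + 30320)/(38668 + (-3 + 880 + 117*(-19 + 88))) = 30137/(38668 + (-3 + 880 + 117*69)) = 30137/(38668 + (-3 + 880 + 8073)) = 30137/(38668 + 8950) = 30137/47618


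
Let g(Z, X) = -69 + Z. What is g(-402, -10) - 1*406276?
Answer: -406747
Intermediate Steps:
g(-402, -10) - 1*406276 = (-69 - 402) - 1*406276 = -471 - 406276 = -406747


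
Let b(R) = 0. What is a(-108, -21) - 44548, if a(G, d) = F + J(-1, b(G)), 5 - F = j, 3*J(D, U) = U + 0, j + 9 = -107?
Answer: -44427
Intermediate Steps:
j = -116 (j = -9 - 107 = -116)
J(D, U) = U/3 (J(D, U) = (U + 0)/3 = U/3)
F = 121 (F = 5 - 1*(-116) = 5 + 116 = 121)
a(G, d) = 121 (a(G, d) = 121 + (⅓)*0 = 121 + 0 = 121)
a(-108, -21) - 44548 = 121 - 44548 = -44427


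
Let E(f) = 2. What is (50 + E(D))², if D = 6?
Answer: 2704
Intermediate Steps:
(50 + E(D))² = (50 + 2)² = 52² = 2704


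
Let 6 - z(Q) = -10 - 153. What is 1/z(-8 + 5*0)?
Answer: 1/169 ≈ 0.0059172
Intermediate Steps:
z(Q) = 169 (z(Q) = 6 - (-10 - 153) = 6 - 1*(-163) = 6 + 163 = 169)
1/z(-8 + 5*0) = 1/169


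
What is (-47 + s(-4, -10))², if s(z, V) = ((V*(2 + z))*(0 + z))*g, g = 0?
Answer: 2209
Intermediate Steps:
s(z, V) = 0 (s(z, V) = ((V*(2 + z))*(0 + z))*0 = ((V*(2 + z))*z)*0 = (V*z*(2 + z))*0 = 0)
(-47 + s(-4, -10))² = (-47 + 0)² = (-47)² = 2209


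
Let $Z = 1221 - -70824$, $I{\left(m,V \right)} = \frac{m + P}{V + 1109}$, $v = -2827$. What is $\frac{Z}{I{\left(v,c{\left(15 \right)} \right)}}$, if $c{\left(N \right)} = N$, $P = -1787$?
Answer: $- \frac{13496430}{769} \approx -17551.0$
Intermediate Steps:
$I{\left(m,V \right)} = \frac{-1787 + m}{1109 + V}$ ($I{\left(m,V \right)} = \frac{m - 1787}{V + 1109} = \frac{-1787 + m}{1109 + V}$)
$Z = 72045$ ($Z = 1221 + 70824 = 72045$)
$\frac{Z}{I{\left(v,c{\left(15 \right)} \right)}} = \frac{72045}{\frac{1}{1109 + 15} \left(-1787 - 2827\right)} = \frac{72045}{\frac{1}{1124} \left(-4614\right)} = \frac{72045}{- \frac{2307}{562}} = 72045 \left(- \frac{562}{2307}\right) = - \frac{13496430}{769}$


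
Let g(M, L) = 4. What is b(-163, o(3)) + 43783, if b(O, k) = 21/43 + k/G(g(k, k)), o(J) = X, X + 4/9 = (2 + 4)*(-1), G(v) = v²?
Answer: 135552433/3096 ≈ 43783.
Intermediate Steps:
X = -58/9 (X = -4/9 + (2 + 4)*(-1) = -4/9 + 6*(-1) = -4/9 - 6 = -58/9 ≈ -6.4444)
o(J) = -58/9
b(O, k) = 21/43 + k/16 (b(O, k) = 21/43 + k/(4²) = 21*(1/43) + k/16 = 21/43 + k*(1/16) = 21/43 + k/16)
b(-163, o(3)) + 43783 = (21/43 + (1/16)*(-58/9)) + 43783 = (21/43 - 29/72) + 43783 = 265/3096 + 43783 = 135552433/3096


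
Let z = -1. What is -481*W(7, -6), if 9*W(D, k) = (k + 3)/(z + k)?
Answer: -481/21 ≈ -22.905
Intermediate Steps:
W(D, k) = (3 + k)/(9*(-1 + k)) (W(D, k) = ((k + 3)/(-1 + k))/9 = ((3 + k)/(-1 + k))/9 = (3 + k)/(9*(-1 + k)))
-481*W(7, -6) = -481*(3 - 6)/(9*(-1 - 6)) = -481*(-3)/(9*(-7)) = -481*(-1)*(-3)/(9*7) = -481*1/21 = -481/21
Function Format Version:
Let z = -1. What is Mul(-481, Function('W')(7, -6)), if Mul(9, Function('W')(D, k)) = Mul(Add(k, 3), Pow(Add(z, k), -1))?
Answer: Rational(-481, 21) ≈ -22.905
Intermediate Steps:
Function('W')(D, k) = Mul(Rational(1, 9), Pow(Add(-1, k), -1), Add(3, k)) (Function('W')(D, k) = Mul(Rational(1, 9), Mul(Add(k, 3), Pow(Add(-1, k), -1))) = Mul(Rational(1, 9), Mul(Add(3, k), Pow(Add(-1, k), -1))) = Mul(Rational(1, 9), Mul(Pow(Add(-1, k), -1), Add(3, k))) = Mul(Rational(1, 9), Pow(Add(-1, k), -1), Add(3, k)))
Mul(-481, Function('W')(7, -6)) = Mul(-481, Mul(Rational(1, 9), Pow(Add(-1, -6), -1), Add(3, -6))) = Mul(-481, Mul(Rational(1, 9), Pow(-7, -1), -3)) = Mul(-481, Mul(Rational(1, 9), Rational(-1, 7), -3)) = Mul(-481, Rational(1, 21)) = Rational(-481, 21)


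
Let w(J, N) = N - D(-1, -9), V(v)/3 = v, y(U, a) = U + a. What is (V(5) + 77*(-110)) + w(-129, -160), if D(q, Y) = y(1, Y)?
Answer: -8607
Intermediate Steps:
V(v) = 3*v
D(q, Y) = 1 + Y
w(J, N) = 8 + N (w(J, N) = N - (1 - 9) = N - 1*(-8) = N + 8 = 8 + N)
(V(5) + 77*(-110)) + w(-129, -160) = (3*5 + 77*(-110)) + (8 - 160) = (15 - 8470) - 152 = -8455 - 152 = -8607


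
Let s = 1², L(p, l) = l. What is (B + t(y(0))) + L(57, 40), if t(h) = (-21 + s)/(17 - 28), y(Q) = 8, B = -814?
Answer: -8494/11 ≈ -772.18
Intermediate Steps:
s = 1
t(h) = 20/11 (t(h) = (-21 + 1)/(17 - 28) = -20/(-11) = -20*(-1/11) = 20/11)
(B + t(y(0))) + L(57, 40) = (-814 + 20/11) + 40 = -8934/11 + 40 = -8494/11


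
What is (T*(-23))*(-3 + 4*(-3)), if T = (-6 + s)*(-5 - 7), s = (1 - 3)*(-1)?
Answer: 16560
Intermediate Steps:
s = 2 (s = -2*(-1) = 2)
T = 48 (T = (-6 + 2)*(-5 - 7) = -4*(-12) = 48)
(T*(-23))*(-3 + 4*(-3)) = (48*(-23))*(-3 + 4*(-3)) = -1104*(-3 - 12) = -1104*(-15) = 16560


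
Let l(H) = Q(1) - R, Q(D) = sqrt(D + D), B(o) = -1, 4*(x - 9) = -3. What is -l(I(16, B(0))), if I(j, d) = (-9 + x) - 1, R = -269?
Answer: -269 - sqrt(2) ≈ -270.41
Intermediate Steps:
x = 33/4 (x = 9 + (1/4)*(-3) = 9 - 3/4 = 33/4 ≈ 8.2500)
I(j, d) = -7/4 (I(j, d) = (-9 + 33/4) - 1 = -3/4 - 1 = -7/4)
Q(D) = sqrt(2)*sqrt(D) (Q(D) = sqrt(2*D) = sqrt(2)*sqrt(D))
l(H) = 269 + sqrt(2) (l(H) = sqrt(2)*sqrt(1) - 1*(-269) = sqrt(2)*1 + 269 = sqrt(2) + 269 = 269 + sqrt(2))
-l(I(16, B(0))) = -(269 + sqrt(2)) = -269 - sqrt(2)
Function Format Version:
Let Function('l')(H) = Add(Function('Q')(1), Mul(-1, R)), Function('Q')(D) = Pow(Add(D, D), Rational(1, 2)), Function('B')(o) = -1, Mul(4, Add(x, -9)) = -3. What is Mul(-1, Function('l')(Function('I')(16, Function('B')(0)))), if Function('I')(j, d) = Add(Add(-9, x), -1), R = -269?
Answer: Add(-269, Mul(-1, Pow(2, Rational(1, 2)))) ≈ -270.41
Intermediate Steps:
x = Rational(33, 4) (x = Add(9, Mul(Rational(1, 4), -3)) = Add(9, Rational(-3, 4)) = Rational(33, 4) ≈ 8.2500)
Function('I')(j, d) = Rational(-7, 4) (Function('I')(j, d) = Add(Add(-9, Rational(33, 4)), -1) = Add(Rational(-3, 4), -1) = Rational(-7, 4))
Function('Q')(D) = Mul(Pow(2, Rational(1, 2)), Pow(D, Rational(1, 2))) (Function('Q')(D) = Pow(Mul(2, D), Rational(1, 2)) = Mul(Pow(2, Rational(1, 2)), Pow(D, Rational(1, 2))))
Function('l')(H) = Add(269, Pow(2, Rational(1, 2))) (Function('l')(H) = Add(Mul(Pow(2, Rational(1, 2)), Pow(1, Rational(1, 2))), Mul(-1, -269)) = Add(Mul(Pow(2, Rational(1, 2)), 1), 269) = Add(Pow(2, Rational(1, 2)), 269) = Add(269, Pow(2, Rational(1, 2))))
Mul(-1, Function('l')(Function('I')(16, Function('B')(0)))) = Mul(-1, Add(269, Pow(2, Rational(1, 2)))) = Add(-269, Mul(-1, Pow(2, Rational(1, 2))))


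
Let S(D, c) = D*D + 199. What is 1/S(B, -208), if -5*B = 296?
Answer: 25/92591 ≈ 0.00027000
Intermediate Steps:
B = -296/5 (B = -1/5*296 = -296/5 ≈ -59.200)
S(D, c) = 199 + D**2 (S(D, c) = D**2 + 199 = 199 + D**2)
1/S(B, -208) = 1/(199 + (-296/5)**2) = 1/(199 + 87616/25) = 1/(92591/25) = 25/92591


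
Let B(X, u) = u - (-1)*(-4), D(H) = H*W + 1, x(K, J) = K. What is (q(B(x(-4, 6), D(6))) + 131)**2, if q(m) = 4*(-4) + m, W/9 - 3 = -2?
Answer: 27556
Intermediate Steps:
W = 9 (W = 27 + 9*(-2) = 27 - 18 = 9)
D(H) = 1 + 9*H (D(H) = H*9 + 1 = 9*H + 1 = 1 + 9*H)
B(X, u) = -4 + u (B(X, u) = u - 1*4 = u - 4 = -4 + u)
q(m) = -16 + m
(q(B(x(-4, 6), D(6))) + 131)**2 = ((-16 + (-4 + (1 + 9*6))) + 131)**2 = ((-16 + (-4 + (1 + 54))) + 131)**2 = ((-16 + (-4 + 55)) + 131)**2 = ((-16 + 51) + 131)**2 = (35 + 131)**2 = 166**2 = 27556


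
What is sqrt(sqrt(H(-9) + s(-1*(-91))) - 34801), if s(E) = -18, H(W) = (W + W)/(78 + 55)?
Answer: sqrt(-615594889 + 798*I*sqrt(8911))/133 ≈ 0.011414 + 186.55*I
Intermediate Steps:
H(W) = 2*W/133 (H(W) = (2*W)/133 = (2*W)*(1/133) = 2*W/133)
sqrt(sqrt(H(-9) + s(-1*(-91))) - 34801) = sqrt(sqrt((2/133)*(-9) - 18) - 34801) = sqrt(sqrt(-18/133 - 18) - 34801) = sqrt(sqrt(-2412/133) - 34801) = sqrt(6*I*sqrt(8911)/133 - 34801) = sqrt(-34801 + 6*I*sqrt(8911)/133)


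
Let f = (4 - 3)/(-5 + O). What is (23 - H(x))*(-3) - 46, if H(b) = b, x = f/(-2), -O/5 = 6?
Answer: -8047/70 ≈ -114.96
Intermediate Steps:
O = -30 (O = -5*6 = -30)
f = -1/35 (f = (4 - 3)/(-5 - 30) = 1/(-35) = 1*(-1/35) = -1/35 ≈ -0.028571)
x = 1/70 (x = -1/35/(-2) = -1/35*(-½) = 1/70 ≈ 0.014286)
(23 - H(x))*(-3) - 46 = (23 - 1*1/70)*(-3) - 46 = (23 - 1/70)*(-3) - 46 = (1609/70)*(-3) - 46 = -4827/70 - 46 = -8047/70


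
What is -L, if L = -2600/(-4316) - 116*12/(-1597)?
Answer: -195386/132551 ≈ -1.4740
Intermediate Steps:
L = 195386/132551 (L = -2600*(-1/4316) - 1392*(-1/1597) = 50/83 + 1392/1597 = 195386/132551 ≈ 1.4740)
-L = -1*195386/132551 = -195386/132551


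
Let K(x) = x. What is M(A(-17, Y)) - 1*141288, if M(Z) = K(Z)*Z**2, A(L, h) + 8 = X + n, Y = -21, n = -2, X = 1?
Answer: -142017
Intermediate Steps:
A(L, h) = -9 (A(L, h) = -8 + (1 - 2) = -8 - 1 = -9)
M(Z) = Z**3 (M(Z) = Z*Z**2 = Z**3)
M(A(-17, Y)) - 1*141288 = (-9)**3 - 1*141288 = -729 - 141288 = -142017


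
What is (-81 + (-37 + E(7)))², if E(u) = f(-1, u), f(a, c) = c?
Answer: 12321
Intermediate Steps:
E(u) = u
(-81 + (-37 + E(7)))² = (-81 + (-37 + 7))² = (-81 - 30)² = (-111)² = 12321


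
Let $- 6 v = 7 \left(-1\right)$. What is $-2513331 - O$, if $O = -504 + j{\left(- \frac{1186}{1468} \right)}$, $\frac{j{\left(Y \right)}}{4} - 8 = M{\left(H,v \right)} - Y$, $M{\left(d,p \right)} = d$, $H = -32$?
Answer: $- \frac{922173463}{367} \approx -2.5127 \cdot 10^{6}$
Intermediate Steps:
$v = \frac{7}{6}$ ($v = - \frac{7 \left(-1\right)}{6} = \left(- \frac{1}{6}\right) \left(-7\right) = \frac{7}{6} \approx 1.1667$)
$j{\left(Y \right)} = -96 - 4 Y$ ($j{\left(Y \right)} = 32 + 4 \left(-32 - Y\right) = 32 - \left(128 + 4 Y\right) = -96 - 4 Y$)
$O = - \frac{219014}{367}$ ($O = -504 - \left(96 + 4 \left(- \frac{1186}{1468}\right)\right) = -504 - \left(96 + 4 \left(\left(-1186\right) \frac{1}{1468}\right)\right) = -504 - \frac{34046}{367} = - \frac{219014}{367} \approx -596.77$)
$-2513331 - O = -2513331 - - \frac{219014}{367} = -2513331 + \frac{219014}{367} = - \frac{922173463}{367}$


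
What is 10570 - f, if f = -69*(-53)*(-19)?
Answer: 80053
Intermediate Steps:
f = -69483 (f = 3657*(-19) = -69483)
10570 - f = 10570 - 1*(-69483) = 10570 + 69483 = 80053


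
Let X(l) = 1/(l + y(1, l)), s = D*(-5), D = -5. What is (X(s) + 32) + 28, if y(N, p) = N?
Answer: 1561/26 ≈ 60.038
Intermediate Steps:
s = 25 (s = -5*(-5) = 25)
X(l) = 1/(1 + l) (X(l) = 1/(l + 1) = 1/(1 + l))
(X(s) + 32) + 28 = (1/(1 + 25) + 32) + 28 = (1/26 + 32) + 28 = 833/26 + 28 = 1561/26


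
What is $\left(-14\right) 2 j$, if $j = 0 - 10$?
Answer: $280$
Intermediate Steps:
$j = -10$
$\left(-14\right) 2 j = \left(-14\right) 2 \left(-10\right) = \left(-28\right) \left(-10\right) = 280$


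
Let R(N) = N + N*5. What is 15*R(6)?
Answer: 540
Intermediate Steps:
R(N) = 6*N (R(N) = N + 5*N = 6*N)
15*R(6) = 15*(6*6) = 15*36 = 540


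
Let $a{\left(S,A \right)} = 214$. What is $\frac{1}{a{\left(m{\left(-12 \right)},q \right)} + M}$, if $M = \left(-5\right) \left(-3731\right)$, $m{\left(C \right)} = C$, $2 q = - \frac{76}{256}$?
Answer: $\frac{1}{18869} \approx 5.2997 \cdot 10^{-5}$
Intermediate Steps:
$q = - \frac{19}{128}$ ($q = \frac{\left(-76\right) \frac{1}{256}}{2} = \frac{1}{2} \left(- \frac{19}{64}\right) = - \frac{19}{128} \approx -0.14844$)
$M = 18655$
$\frac{1}{a{\left(m{\left(-12 \right)},q \right)} + M} = \frac{1}{214 + 18655} = \frac{1}{18869}$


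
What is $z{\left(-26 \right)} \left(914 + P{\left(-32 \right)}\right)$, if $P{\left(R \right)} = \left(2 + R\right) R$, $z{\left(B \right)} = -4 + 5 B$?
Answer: $-251116$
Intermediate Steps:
$P{\left(R \right)} = R \left(2 + R\right)$
$z{\left(-26 \right)} \left(914 + P{\left(-32 \right)}\right) = \left(-4 + 5 \left(-26\right)\right) \left(914 - 32 \left(2 - 32\right)\right) = \left(-4 - 130\right) \left(914 - -960\right) = - 134 \left(914 + 960\right) = \left(-134\right) 1874 = -251116$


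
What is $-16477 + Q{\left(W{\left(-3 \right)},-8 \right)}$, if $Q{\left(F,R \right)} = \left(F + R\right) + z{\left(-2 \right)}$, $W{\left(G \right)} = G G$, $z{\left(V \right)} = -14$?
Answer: $-16490$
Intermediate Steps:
$W{\left(G \right)} = G^{2}$
$Q{\left(F,R \right)} = -14 + F + R$ ($Q{\left(F,R \right)} = \left(F + R\right) - 14 = -14 + F + R$)
$-16477 + Q{\left(W{\left(-3 \right)},-8 \right)} = -16477 - \left(22 - 9\right) = -16477 - 13 = -16490$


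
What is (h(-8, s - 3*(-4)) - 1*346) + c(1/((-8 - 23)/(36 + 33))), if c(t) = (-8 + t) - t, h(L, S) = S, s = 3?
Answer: -339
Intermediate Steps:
c(t) = -8
(h(-8, s - 3*(-4)) - 1*346) + c(1/((-8 - 23)/(36 + 33))) = ((3 - 3*(-4)) - 1*346) - 8 = ((3 + 12) - 346) - 8 = (15 - 346) - 8 = -331 - 8 = -339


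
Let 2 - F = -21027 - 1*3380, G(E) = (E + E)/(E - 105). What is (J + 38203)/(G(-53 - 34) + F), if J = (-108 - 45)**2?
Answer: 1971584/781117 ≈ 2.5241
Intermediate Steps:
J = 23409 (J = (-153)**2 = 23409)
G(E) = 2*E/(-105 + E) (G(E) = (2*E)/(-105 + E) = 2*E/(-105 + E))
F = 24409 (F = 2 - (-21027 - 1*3380) = 2 - (-21027 - 3380) = 2 - 1*(-24407) = 2 + 24407 = 24409)
(J + 38203)/(G(-53 - 34) + F) = (23409 + 38203)/(2*(-53 - 34)/(-105 + (-53 - 34)) + 24409) = 61612/(2*(-87)/(-105 - 87) + 24409) = 61612/(2*(-87)/(-192) + 24409) = 61612/(2*(-87)*(-1/192) + 24409) = 61612/(29/32 + 24409) = 61612/(781117/32) = 61612*(32/781117) = 1971584/781117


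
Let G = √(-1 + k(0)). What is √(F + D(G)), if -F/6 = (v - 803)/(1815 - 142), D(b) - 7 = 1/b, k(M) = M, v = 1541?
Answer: √(12184459 - 2798929*I)/1673 ≈ 2.1 - 0.2381*I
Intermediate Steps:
G = I (G = √(-1 + 0) = √(-1) = I ≈ 1.0*I)
D(b) = 7 + 1/b
F = -4428/1673 (F = -6*(1541 - 803)/(1815 - 142) = -4428/1673 ≈ -2.6467)
√(F + D(G)) = √(-4428/1673 + (7 + 1/I)) = √(-4428/1673 + (7 - I)) = √(7283/1673 - I)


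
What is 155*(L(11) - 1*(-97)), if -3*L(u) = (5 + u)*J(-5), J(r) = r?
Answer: 57505/3 ≈ 19168.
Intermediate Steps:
L(u) = 25/3 + 5*u/3 (L(u) = -(5 + u)*(-5)/3 = -(-25 - 5*u)/3 = 25/3 + 5*u/3)
155*(L(11) - 1*(-97)) = 155*((25/3 + (5/3)*11) - 1*(-97)) = 155*((25/3 + 55/3) + 97) = 155*(80/3 + 97) = 155*(371/3) = 57505/3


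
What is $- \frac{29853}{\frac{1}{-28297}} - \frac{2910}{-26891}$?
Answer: $\frac{22716181422741}{26891} \approx 8.4475 \cdot 10^{8}$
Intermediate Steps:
$- \frac{29853}{\frac{1}{-28297}} - \frac{2910}{-26891} = - \frac{29853}{- \frac{1}{28297}} - - \frac{2910}{26891} = \left(-29853\right) \left(-28297\right) + \frac{2910}{26891} = 844750341 + \frac{2910}{26891} = \frac{22716181422741}{26891}$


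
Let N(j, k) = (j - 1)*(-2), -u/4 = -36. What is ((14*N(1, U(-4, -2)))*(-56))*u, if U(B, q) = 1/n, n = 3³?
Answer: 0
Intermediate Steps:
n = 27
u = 144 (u = -4*(-36) = 144)
U(B, q) = 1/27
N(j, k) = 2 - 2*j (N(j, k) = (-1 + j)*(-2) = 2 - 2*j)
((14*N(1, U(-4, -2)))*(-56))*u = ((14*(2 - 2*1))*(-56))*144 = ((14*(2 - 2))*(-56))*144 = ((14*0)*(-56))*144 = (0*(-56))*144 = 0*144 = 0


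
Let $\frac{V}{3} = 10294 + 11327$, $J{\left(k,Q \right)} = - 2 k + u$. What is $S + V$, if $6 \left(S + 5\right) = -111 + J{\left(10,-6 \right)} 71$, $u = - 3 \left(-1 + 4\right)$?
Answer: $\frac{193489}{3} \approx 64496.0$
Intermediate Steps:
$u = -9$ ($u = \left(-3\right) 3 = -9$)
$J{\left(k,Q \right)} = -9 - 2 k$ ($J{\left(k,Q \right)} = - 2 k - 9 = -9 - 2 k$)
$V = 64863$ ($V = 3 \left(10294 + 11327\right) = 3 \cdot 21621 = 64863$)
$S = - \frac{1100}{3}$ ($S = -5 + \frac{-111 + \left(-9 - 20\right) 71}{6} = -5 + \frac{-111 - 2059}{6} = -5 + \frac{1}{6} \left(-2170\right) = -5 - \frac{1085}{3} = - \frac{1100}{3} \approx -366.67$)
$S + V = - \frac{1100}{3} + 64863 = \frac{193489}{3}$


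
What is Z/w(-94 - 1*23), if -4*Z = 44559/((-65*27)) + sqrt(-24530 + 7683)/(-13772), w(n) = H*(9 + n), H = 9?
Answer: -4951/758160 - I*sqrt(16847)/53545536 ≈ -0.0065303 - 2.424e-6*I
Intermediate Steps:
w(n) = 81 + 9*n (w(n) = 9*(9 + n) = 81 + 9*n)
Z = 4951/780 + I*sqrt(16847)/55088 (Z = -(44559/((-65*27)) + sqrt(-24530 + 7683)/(-13772))/4 = -(44559/(-1755) + sqrt(-16847)*(-1/13772))/4 = -(44559*(-1/1755) + (I*sqrt(16847))*(-1/13772))/4 = -(-4951/195 - I*sqrt(16847)/13772)/4 = 4951/780 + I*sqrt(16847)/55088 ≈ 6.3474 + 0.0023562*I)
Z/w(-94 - 1*23) = (4951/780 + I*sqrt(16847)/55088)/(81 + 9*(-94 - 1*23)) = (4951/780 + I*sqrt(16847)/55088)/(81 + 9*(-94 - 23)) = (4951/780 + I*sqrt(16847)/55088)/(81 + 9*(-117)) = (4951/780 + I*sqrt(16847)/55088)/(81 - 1053) = (4951/780 + I*sqrt(16847)/55088)/(-972) = (4951/780 + I*sqrt(16847)/55088)*(-1/972) = -4951/758160 - I*sqrt(16847)/53545536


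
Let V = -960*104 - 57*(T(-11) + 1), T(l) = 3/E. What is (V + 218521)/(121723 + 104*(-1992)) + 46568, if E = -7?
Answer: 27852188781/598115 ≈ 46567.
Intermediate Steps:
T(l) = -3/7 (T(l) = 3/(-7) = 3*(-1/7) = -3/7)
V = -699108/7 (V = -960*104 - 57*(-3/7 + 1) = -99840 - 57*4/7 = -99840 - 1*228/7 = -99840 - 228/7 = -699108/7 ≈ -99873.)
(V + 218521)/(121723 + 104*(-1992)) + 46568 = (-699108/7 + 218521)/(121723 + 104*(-1992)) + 46568 = 830539/(7*(121723 - 207168)) + 46568 = (830539/7)/(-85445) + 46568 = (830539/7)*(-1/85445) + 46568 = -830539/598115 + 46568 = 27852188781/598115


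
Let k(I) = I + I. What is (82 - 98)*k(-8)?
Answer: 256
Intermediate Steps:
k(I) = 2*I
(82 - 98)*k(-8) = (82 - 98)*(2*(-8)) = -16*(-16) = 256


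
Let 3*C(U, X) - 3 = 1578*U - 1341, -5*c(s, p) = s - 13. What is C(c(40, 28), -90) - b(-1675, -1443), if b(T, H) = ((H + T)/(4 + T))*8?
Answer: -27582592/8355 ≈ -3301.3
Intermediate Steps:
c(s, p) = 13/5 - s/5 (c(s, p) = -(s - 13)/5 = -(-13 + s)/5 = 13/5 - s/5)
C(U, X) = -446 + 526*U (C(U, X) = 1 + (1578*U - 1341)/3 = 1 + (-1341 + 1578*U)/3 = 1 + (-447 + 526*U) = -446 + 526*U)
b(T, H) = 8*(H + T)/(4 + T) (b(T, H) = ((H + T)/(4 + T))*8 = 8*(H + T)/(4 + T))
C(c(40, 28), -90) - b(-1675, -1443) = (-446 + 526*(13/5 - 1/5*40)) - 8*(-1443 - 1675)/(4 - 1675) = (-446 + 526*(13/5 - 8)) - 8*(-3118)/(-1671) = (-446 + 526*(-27/5)) - 8*(-1)*(-3118)/1671 = (-446 - 14202/5) - 1*24944/1671 = -16432/5 - 24944/1671 = -27582592/8355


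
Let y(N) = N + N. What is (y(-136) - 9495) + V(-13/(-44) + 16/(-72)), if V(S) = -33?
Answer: -9800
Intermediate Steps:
y(N) = 2*N
(y(-136) - 9495) + V(-13/(-44) + 16/(-72)) = (2*(-136) - 9495) - 33 = (-272 - 9495) - 33 = -9767 - 33 = -9800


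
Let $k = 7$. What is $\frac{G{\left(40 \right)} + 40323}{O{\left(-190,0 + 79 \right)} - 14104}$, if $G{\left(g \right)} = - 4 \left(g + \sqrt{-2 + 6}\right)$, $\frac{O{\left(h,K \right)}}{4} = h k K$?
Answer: $- \frac{40155}{434384} \approx -0.092441$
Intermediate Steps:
$O{\left(h,K \right)} = 28 K h$ ($O{\left(h,K \right)} = 4 h 7 K = 4 \cdot 7 h K = 4 \cdot 7 K h = 28 K h$)
$G{\left(g \right)} = -8 - 4 g$ ($G{\left(g \right)} = - 4 \left(g + \sqrt{4}\right) = - 4 \left(g + 2\right) = - 4 \left(2 + g\right) = -8 - 4 g$)
$\frac{G{\left(40 \right)} + 40323}{O{\left(-190,0 + 79 \right)} - 14104} = \frac{\left(-8 - 160\right) + 40323}{28 \left(0 + 79\right) \left(-190\right) - 14104} = \frac{\left(-8 - 160\right) + 40323}{28 \cdot 79 \left(-190\right) - 14104} = \frac{-168 + 40323}{-420280 - 14104} = \frac{40155}{-434384} = 40155 \left(- \frac{1}{434384}\right) = - \frac{40155}{434384}$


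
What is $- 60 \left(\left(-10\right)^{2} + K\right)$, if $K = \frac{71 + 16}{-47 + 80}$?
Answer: $- \frac{67740}{11} \approx -6158.2$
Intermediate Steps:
$K = \frac{29}{11}$ ($K = \frac{87}{33} = 87 \cdot \frac{1}{33} = \frac{29}{11} \approx 2.6364$)
$- 60 \left(\left(-10\right)^{2} + K\right) = - 60 \left(\left(-10\right)^{2} + \frac{29}{11}\right) = - 60 \left(100 + \frac{29}{11}\right) = \left(-60\right) \frac{1129}{11} = - \frac{67740}{11}$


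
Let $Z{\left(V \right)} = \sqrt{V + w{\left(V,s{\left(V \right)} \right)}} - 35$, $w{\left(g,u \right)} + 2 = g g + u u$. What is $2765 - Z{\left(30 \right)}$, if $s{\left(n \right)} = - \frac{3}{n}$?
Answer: $2800 - \frac{\sqrt{92801}}{10} \approx 2769.5$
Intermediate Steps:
$w{\left(g,u \right)} = -2 + g^{2} + u^{2}$ ($w{\left(g,u \right)} = -2 + \left(g g + u u\right) = -2 + \left(g^{2} + u^{2}\right) = -2 + g^{2} + u^{2}$)
$Z{\left(V \right)} = -35 + \sqrt{-2 + V + V^{2} + \frac{9}{V^{2}}}$ ($Z{\left(V \right)} = \sqrt{V + \left(-2 + V^{2} + \left(- \frac{3}{V}\right)^{2}\right)} - 35 = \sqrt{V + \left(-2 + V^{2} + \frac{9}{V^{2}}\right)} - 35 = \sqrt{-2 + V + V^{2} + \frac{9}{V^{2}}} - 35 = -35 + \sqrt{-2 + V + V^{2} + \frac{9}{V^{2}}}$)
$2765 - Z{\left(30 \right)} = 2765 - \left(-35 + \sqrt{-2 + 30 + 30^{2} + \frac{9}{900}}\right) = 2765 - \left(-35 + \sqrt{-2 + 30 + 900 + 9 \cdot \frac{1}{900}}\right) = 2765 - \left(-35 + \sqrt{-2 + 30 + 900 + \frac{1}{100}}\right) = 2765 - \left(-35 + \sqrt{\frac{92801}{100}}\right) = 2765 - \left(-35 + \frac{\sqrt{92801}}{10}\right) = 2765 + \left(35 - \frac{\sqrt{92801}}{10}\right) = 2800 - \frac{\sqrt{92801}}{10}$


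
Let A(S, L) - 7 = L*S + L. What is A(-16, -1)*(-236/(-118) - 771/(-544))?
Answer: 20449/272 ≈ 75.180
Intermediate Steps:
A(S, L) = 7 + L + L*S (A(S, L) = 7 + (L*S + L) = 7 + (L + L*S) = 7 + L + L*S)
A(-16, -1)*(-236/(-118) - 771/(-544)) = (7 - 1 - 1*(-16))*(-236/(-118) - 771/(-544)) = (7 - 1 + 16)*(-236*(-1/118) - 771*(-1/544)) = 22*(2 + 771/544) = 22*(1859/544) = 20449/272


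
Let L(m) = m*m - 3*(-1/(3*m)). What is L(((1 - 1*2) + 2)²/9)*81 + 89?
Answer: 819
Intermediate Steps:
L(m) = 1/m + m² (L(m) = m² - 3*(-1/(3*m)) = m² - (-1)/m = m² + 1/m = 1/m + m²)
L(((1 - 1*2) + 2)²/9)*81 + 89 = ((1 + (((1 - 1*2) + 2)²/9)³)/((((1 - 1*2) + 2)²/9)))*81 + 89 = ((1 + (((1 - 2) + 2)²*(⅑))³)/((((1 - 2) + 2)²*(⅑))))*81 + 89 = ((1 + ((-1 + 2)²*(⅑))³)/(((-1 + 2)²*(⅑))))*81 + 89 = ((1 + (1²*(⅑))³)/((1²*(⅑))))*81 + 89 = ((1 + (1*(⅑))³)/((1*(⅑))))*81 + 89 = ((1 + (⅑)³)/(⅑))*81 + 89 = (9*(1 + 1/729))*81 + 89 = (9*(730/729))*81 + 89 = (730/81)*81 + 89 = 730 + 89 = 819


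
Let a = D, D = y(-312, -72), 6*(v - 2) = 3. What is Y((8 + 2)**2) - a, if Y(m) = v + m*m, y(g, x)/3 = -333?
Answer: 22003/2 ≈ 11002.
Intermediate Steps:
v = 5/2 (v = 2 + (1/6)*3 = 2 + 1/2 = 5/2 ≈ 2.5000)
y(g, x) = -999 (y(g, x) = 3*(-333) = -999)
D = -999
a = -999
Y(m) = 5/2 + m**2 (Y(m) = 5/2 + m*m = 5/2 + m**2)
Y((8 + 2)**2) - a = (5/2 + ((8 + 2)**2)**2) - 1*(-999) = (5/2 + (10**2)**2) + 999 = (5/2 + 100**2) + 999 = (5/2 + 10000) + 999 = 20005/2 + 999 = 22003/2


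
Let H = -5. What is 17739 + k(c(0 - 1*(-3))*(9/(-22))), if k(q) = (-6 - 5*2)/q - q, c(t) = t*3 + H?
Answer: 1757291/99 ≈ 17750.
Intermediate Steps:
c(t) = -5 + 3*t (c(t) = t*3 - 5 = 3*t - 5 = -5 + 3*t)
k(q) = -q - 16/q (k(q) = (-6 - 10)/q - q = -16/q - q = -q - 16/q)
17739 + k(c(0 - 1*(-3))*(9/(-22))) = 17739 + (-(-5 + 3*(0 - 1*(-3)))*9/(-22) - 16*(-22/(9*(-5 + 3*(0 - 1*(-3)))))) = 17739 + (-(-5 + 3*(0 + 3))*9*(-1/22) - 16*(-22/(9*(-5 + 3*(0 + 3))))) = 17739 + (-(-5 + 3*3)*(-9)/22 - 16*(-22/(9*(-5 + 3*3)))) = 17739 + (-(-5 + 9)*(-9)/22 - 16*(-22/(9*(-5 + 9)))) = 17739 + (-4*(-9)/22 - 16/(4*(-9/22))) = 17739 + (-1*(-18/11) - 16/(-18/11)) = 17739 + (18/11 - 16*(-11/18)) = 17739 + (18/11 + 88/9) = 17739 + 1130/99 = 1757291/99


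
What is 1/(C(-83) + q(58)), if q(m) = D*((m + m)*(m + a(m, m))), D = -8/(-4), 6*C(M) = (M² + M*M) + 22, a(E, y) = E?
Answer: 1/29212 ≈ 3.4233e-5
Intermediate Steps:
C(M) = 11/3 + M²/3 (C(M) = ((M² + M*M) + 22)/6 = ((M² + M²) + 22)/6 = (2*M² + 22)/6 = (22 + 2*M²)/6 = 11/3 + M²/3)
D = 2 (D = -8*(-¼) = 2)
q(m) = 8*m² (q(m) = 2*((m + m)*(m + m)) = 2*((2*m)*(2*m)) = 2*(4*m²) = 8*m²)
1/(C(-83) + q(58)) = 1/((11/3 + (⅓)*(-83)²) + 8*58²) = 1/((11/3 + (⅓)*6889) + 8*3364) = 1/((11/3 + 6889/3) + 26912) = 1/(2300 + 26912) = 1/29212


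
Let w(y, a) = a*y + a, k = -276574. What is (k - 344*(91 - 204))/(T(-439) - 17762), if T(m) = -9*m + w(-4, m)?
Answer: 118851/6247 ≈ 19.025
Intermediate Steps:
w(y, a) = a + a*y
T(m) = -12*m (T(m) = -9*m + m*(1 - 4) = -9*m + m*(-3) = -9*m - 3*m = -12*m)
(k - 344*(91 - 204))/(T(-439) - 17762) = (-276574 - 344*(91 - 204))/(-12*(-439) - 17762) = (-276574 - 344*(-113))/(5268 - 17762) = (-276574 + 38872)/(-12494) = -237702*(-1/12494) = 118851/6247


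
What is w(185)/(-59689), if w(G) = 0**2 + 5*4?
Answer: -20/59689 ≈ -0.00033507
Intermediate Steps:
w(G) = 20 (w(G) = 0 + 20 = 20)
w(185)/(-59689) = 20/(-59689) = 20*(-1/59689) = -20/59689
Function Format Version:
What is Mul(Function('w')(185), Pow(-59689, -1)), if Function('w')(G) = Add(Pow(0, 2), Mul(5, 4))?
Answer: Rational(-20, 59689) ≈ -0.00033507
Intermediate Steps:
Function('w')(G) = 20 (Function('w')(G) = Add(0, 20) = 20)
Mul(Function('w')(185), Pow(-59689, -1)) = Mul(20, Pow(-59689, -1)) = Mul(20, Rational(-1, 59689)) = Rational(-20, 59689)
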